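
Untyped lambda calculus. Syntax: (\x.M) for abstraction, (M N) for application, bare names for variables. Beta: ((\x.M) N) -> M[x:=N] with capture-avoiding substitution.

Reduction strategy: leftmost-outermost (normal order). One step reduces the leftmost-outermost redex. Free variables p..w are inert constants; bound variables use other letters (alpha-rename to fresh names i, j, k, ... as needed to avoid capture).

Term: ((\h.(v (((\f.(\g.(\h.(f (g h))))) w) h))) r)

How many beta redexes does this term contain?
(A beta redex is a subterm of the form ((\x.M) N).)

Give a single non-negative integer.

Term: ((\h.(v (((\f.(\g.(\h.(f (g h))))) w) h))) r)
  Redex: ((\h.(v (((\f.(\g.(\h.(f (g h))))) w) h))) r)
  Redex: ((\f.(\g.(\h.(f (g h))))) w)
Total redexes: 2

Answer: 2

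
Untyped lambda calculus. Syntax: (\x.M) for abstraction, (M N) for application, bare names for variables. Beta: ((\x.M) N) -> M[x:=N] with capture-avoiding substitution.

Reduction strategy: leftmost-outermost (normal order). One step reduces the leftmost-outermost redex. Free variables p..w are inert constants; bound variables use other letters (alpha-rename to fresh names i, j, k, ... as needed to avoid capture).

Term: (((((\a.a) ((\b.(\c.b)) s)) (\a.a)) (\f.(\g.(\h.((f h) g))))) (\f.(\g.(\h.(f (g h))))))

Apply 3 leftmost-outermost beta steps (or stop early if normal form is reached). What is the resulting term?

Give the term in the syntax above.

Answer: ((s (\f.(\g.(\h.((f h) g))))) (\f.(\g.(\h.(f (g h))))))

Derivation:
Step 0: (((((\a.a) ((\b.(\c.b)) s)) (\a.a)) (\f.(\g.(\h.((f h) g))))) (\f.(\g.(\h.(f (g h))))))
Step 1: (((((\b.(\c.b)) s) (\a.a)) (\f.(\g.(\h.((f h) g))))) (\f.(\g.(\h.(f (g h))))))
Step 2: ((((\c.s) (\a.a)) (\f.(\g.(\h.((f h) g))))) (\f.(\g.(\h.(f (g h))))))
Step 3: ((s (\f.(\g.(\h.((f h) g))))) (\f.(\g.(\h.(f (g h))))))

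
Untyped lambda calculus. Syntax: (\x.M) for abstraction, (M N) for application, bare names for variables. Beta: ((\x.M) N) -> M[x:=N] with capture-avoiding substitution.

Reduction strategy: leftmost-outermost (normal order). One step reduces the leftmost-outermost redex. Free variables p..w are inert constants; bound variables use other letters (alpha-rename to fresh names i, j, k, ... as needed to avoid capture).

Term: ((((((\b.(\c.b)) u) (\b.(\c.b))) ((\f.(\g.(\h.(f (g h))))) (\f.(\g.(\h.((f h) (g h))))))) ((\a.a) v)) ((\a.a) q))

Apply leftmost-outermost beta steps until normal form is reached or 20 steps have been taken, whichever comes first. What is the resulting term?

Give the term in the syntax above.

Answer: (((u (\g.(\h.(\i.(\j.(((g h) j) (i j))))))) v) q)

Derivation:
Step 0: ((((((\b.(\c.b)) u) (\b.(\c.b))) ((\f.(\g.(\h.(f (g h))))) (\f.(\g.(\h.((f h) (g h))))))) ((\a.a) v)) ((\a.a) q))
Step 1: (((((\c.u) (\b.(\c.b))) ((\f.(\g.(\h.(f (g h))))) (\f.(\g.(\h.((f h) (g h))))))) ((\a.a) v)) ((\a.a) q))
Step 2: (((u ((\f.(\g.(\h.(f (g h))))) (\f.(\g.(\h.((f h) (g h))))))) ((\a.a) v)) ((\a.a) q))
Step 3: (((u (\g.(\h.((\f.(\g.(\h.((f h) (g h))))) (g h))))) ((\a.a) v)) ((\a.a) q))
Step 4: (((u (\g.(\h.(\i.(\j.(((g h) j) (i j))))))) ((\a.a) v)) ((\a.a) q))
Step 5: (((u (\g.(\h.(\i.(\j.(((g h) j) (i j))))))) v) ((\a.a) q))
Step 6: (((u (\g.(\h.(\i.(\j.(((g h) j) (i j))))))) v) q)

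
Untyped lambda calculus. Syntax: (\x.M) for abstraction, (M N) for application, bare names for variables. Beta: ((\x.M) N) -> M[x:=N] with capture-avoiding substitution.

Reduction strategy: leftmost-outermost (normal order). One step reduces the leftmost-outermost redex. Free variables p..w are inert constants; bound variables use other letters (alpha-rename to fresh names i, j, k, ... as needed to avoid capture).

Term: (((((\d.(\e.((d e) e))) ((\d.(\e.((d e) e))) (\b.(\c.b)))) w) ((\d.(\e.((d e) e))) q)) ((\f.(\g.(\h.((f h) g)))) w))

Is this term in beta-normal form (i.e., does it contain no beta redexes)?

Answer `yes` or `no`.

Answer: no

Derivation:
Term: (((((\d.(\e.((d e) e))) ((\d.(\e.((d e) e))) (\b.(\c.b)))) w) ((\d.(\e.((d e) e))) q)) ((\f.(\g.(\h.((f h) g)))) w))
Found 4 beta redex(es).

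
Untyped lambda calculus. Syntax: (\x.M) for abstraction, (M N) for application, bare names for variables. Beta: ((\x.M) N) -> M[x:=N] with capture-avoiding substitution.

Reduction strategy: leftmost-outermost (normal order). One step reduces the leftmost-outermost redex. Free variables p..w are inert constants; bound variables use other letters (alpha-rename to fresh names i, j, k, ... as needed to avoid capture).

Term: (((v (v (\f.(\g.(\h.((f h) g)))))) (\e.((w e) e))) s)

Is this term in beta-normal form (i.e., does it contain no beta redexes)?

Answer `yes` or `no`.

Term: (((v (v (\f.(\g.(\h.((f h) g)))))) (\e.((w e) e))) s)
No beta redexes found.

Answer: yes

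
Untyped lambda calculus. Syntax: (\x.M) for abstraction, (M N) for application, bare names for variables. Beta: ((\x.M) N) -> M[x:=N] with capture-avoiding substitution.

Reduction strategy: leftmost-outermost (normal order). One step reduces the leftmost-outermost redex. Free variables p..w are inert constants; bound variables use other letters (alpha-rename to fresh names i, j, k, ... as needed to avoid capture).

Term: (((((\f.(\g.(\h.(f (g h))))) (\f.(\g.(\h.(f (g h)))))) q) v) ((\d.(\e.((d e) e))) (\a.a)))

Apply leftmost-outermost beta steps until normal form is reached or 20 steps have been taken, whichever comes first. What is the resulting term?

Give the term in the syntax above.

Answer: (\h.((q v) (h h)))

Derivation:
Step 0: (((((\f.(\g.(\h.(f (g h))))) (\f.(\g.(\h.(f (g h)))))) q) v) ((\d.(\e.((d e) e))) (\a.a)))
Step 1: ((((\g.(\h.((\f.(\g.(\h.(f (g h))))) (g h)))) q) v) ((\d.(\e.((d e) e))) (\a.a)))
Step 2: (((\h.((\f.(\g.(\h.(f (g h))))) (q h))) v) ((\d.(\e.((d e) e))) (\a.a)))
Step 3: (((\f.(\g.(\h.(f (g h))))) (q v)) ((\d.(\e.((d e) e))) (\a.a)))
Step 4: ((\g.(\h.((q v) (g h)))) ((\d.(\e.((d e) e))) (\a.a)))
Step 5: (\h.((q v) (((\d.(\e.((d e) e))) (\a.a)) h)))
Step 6: (\h.((q v) ((\e.(((\a.a) e) e)) h)))
Step 7: (\h.((q v) (((\a.a) h) h)))
Step 8: (\h.((q v) (h h)))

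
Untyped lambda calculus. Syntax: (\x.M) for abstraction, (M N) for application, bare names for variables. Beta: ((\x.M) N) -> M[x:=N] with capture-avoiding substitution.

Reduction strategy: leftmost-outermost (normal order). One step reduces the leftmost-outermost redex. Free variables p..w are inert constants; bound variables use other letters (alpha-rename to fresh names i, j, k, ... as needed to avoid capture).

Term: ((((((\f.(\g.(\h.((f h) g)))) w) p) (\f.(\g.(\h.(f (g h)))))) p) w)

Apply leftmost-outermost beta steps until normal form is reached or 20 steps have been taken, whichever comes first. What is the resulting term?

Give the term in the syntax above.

Step 0: ((((((\f.(\g.(\h.((f h) g)))) w) p) (\f.(\g.(\h.(f (g h)))))) p) w)
Step 1: (((((\g.(\h.((w h) g))) p) (\f.(\g.(\h.(f (g h)))))) p) w)
Step 2: ((((\h.((w h) p)) (\f.(\g.(\h.(f (g h)))))) p) w)
Step 3: ((((w (\f.(\g.(\h.(f (g h)))))) p) p) w)

Answer: ((((w (\f.(\g.(\h.(f (g h)))))) p) p) w)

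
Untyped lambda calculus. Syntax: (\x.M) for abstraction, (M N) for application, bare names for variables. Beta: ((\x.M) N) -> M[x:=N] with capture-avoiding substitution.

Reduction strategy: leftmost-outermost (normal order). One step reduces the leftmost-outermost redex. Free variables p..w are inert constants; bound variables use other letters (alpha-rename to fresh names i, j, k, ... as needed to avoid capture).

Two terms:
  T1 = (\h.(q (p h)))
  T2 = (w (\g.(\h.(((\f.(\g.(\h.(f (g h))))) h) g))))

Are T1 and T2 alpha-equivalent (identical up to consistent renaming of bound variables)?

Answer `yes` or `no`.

Answer: no

Derivation:
Term 1: (\h.(q (p h)))
Term 2: (w (\g.(\h.(((\f.(\g.(\h.(f (g h))))) h) g))))
Alpha-equivalence: compare structure up to binder renaming.
Result: False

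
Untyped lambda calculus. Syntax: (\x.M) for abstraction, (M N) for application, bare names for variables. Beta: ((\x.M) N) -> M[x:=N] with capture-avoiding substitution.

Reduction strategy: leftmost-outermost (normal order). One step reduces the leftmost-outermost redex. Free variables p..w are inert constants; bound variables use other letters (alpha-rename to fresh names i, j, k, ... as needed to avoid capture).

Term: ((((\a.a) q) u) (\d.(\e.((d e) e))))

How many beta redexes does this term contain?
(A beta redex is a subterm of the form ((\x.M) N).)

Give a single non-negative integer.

Term: ((((\a.a) q) u) (\d.(\e.((d e) e))))
  Redex: ((\a.a) q)
Total redexes: 1

Answer: 1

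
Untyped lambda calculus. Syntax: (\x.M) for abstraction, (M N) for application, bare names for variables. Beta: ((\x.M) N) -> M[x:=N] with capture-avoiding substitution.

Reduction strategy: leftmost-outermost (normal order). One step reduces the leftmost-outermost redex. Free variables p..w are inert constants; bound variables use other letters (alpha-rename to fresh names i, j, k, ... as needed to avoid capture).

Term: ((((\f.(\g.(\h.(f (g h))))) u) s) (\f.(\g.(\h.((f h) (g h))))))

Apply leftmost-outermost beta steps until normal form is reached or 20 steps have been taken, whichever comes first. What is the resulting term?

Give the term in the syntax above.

Step 0: ((((\f.(\g.(\h.(f (g h))))) u) s) (\f.(\g.(\h.((f h) (g h))))))
Step 1: (((\g.(\h.(u (g h)))) s) (\f.(\g.(\h.((f h) (g h))))))
Step 2: ((\h.(u (s h))) (\f.(\g.(\h.((f h) (g h))))))
Step 3: (u (s (\f.(\g.(\h.((f h) (g h)))))))

Answer: (u (s (\f.(\g.(\h.((f h) (g h)))))))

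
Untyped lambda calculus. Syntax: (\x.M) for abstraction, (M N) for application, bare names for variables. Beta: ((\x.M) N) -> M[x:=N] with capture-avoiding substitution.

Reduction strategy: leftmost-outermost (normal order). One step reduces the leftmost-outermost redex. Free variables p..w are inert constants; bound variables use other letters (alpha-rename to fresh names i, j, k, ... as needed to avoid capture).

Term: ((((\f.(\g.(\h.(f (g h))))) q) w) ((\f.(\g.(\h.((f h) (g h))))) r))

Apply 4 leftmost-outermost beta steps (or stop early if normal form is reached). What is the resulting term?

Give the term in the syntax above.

Answer: (q (w (\g.(\h.((r h) (g h))))))

Derivation:
Step 0: ((((\f.(\g.(\h.(f (g h))))) q) w) ((\f.(\g.(\h.((f h) (g h))))) r))
Step 1: (((\g.(\h.(q (g h)))) w) ((\f.(\g.(\h.((f h) (g h))))) r))
Step 2: ((\h.(q (w h))) ((\f.(\g.(\h.((f h) (g h))))) r))
Step 3: (q (w ((\f.(\g.(\h.((f h) (g h))))) r)))
Step 4: (q (w (\g.(\h.((r h) (g h))))))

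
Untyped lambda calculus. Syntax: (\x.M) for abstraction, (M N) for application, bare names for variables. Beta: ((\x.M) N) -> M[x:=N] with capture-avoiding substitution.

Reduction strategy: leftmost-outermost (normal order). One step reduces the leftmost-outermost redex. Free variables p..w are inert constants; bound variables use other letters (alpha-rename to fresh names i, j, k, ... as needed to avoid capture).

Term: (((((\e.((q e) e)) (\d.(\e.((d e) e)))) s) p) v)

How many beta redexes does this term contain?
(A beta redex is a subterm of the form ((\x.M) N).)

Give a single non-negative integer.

Answer: 1

Derivation:
Term: (((((\e.((q e) e)) (\d.(\e.((d e) e)))) s) p) v)
  Redex: ((\e.((q e) e)) (\d.(\e.((d e) e))))
Total redexes: 1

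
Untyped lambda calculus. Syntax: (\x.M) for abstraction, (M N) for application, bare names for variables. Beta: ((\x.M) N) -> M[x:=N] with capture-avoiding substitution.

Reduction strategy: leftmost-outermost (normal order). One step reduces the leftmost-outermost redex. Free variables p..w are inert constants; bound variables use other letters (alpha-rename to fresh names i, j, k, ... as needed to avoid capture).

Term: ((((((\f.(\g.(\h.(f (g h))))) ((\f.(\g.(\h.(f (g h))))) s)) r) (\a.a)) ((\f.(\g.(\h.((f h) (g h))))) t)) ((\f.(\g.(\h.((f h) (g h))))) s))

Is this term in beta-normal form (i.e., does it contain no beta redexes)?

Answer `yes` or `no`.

Term: ((((((\f.(\g.(\h.(f (g h))))) ((\f.(\g.(\h.(f (g h))))) s)) r) (\a.a)) ((\f.(\g.(\h.((f h) (g h))))) t)) ((\f.(\g.(\h.((f h) (g h))))) s))
Found 4 beta redex(es).

Answer: no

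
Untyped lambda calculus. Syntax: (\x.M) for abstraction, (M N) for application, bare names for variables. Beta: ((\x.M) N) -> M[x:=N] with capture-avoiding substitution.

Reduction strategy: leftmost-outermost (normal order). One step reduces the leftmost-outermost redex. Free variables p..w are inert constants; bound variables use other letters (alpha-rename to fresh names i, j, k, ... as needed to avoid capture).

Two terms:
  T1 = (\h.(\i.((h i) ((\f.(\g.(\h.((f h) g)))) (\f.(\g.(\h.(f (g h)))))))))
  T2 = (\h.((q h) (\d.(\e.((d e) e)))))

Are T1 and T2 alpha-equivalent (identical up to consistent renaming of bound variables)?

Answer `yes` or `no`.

Term 1: (\h.(\i.((h i) ((\f.(\g.(\h.((f h) g)))) (\f.(\g.(\h.(f (g h)))))))))
Term 2: (\h.((q h) (\d.(\e.((d e) e)))))
Alpha-equivalence: compare structure up to binder renaming.
Result: False

Answer: no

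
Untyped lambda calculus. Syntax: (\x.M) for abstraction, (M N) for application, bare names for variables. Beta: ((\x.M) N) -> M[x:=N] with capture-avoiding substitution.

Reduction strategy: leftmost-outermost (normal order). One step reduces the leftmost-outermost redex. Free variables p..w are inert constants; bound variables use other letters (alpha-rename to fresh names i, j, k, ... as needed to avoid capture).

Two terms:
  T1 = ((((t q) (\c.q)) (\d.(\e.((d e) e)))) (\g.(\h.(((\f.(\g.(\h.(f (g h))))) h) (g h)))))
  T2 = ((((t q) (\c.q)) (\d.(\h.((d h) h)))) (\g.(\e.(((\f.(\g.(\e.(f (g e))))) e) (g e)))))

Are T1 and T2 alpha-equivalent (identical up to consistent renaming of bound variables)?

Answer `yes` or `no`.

Answer: yes

Derivation:
Term 1: ((((t q) (\c.q)) (\d.(\e.((d e) e)))) (\g.(\h.(((\f.(\g.(\h.(f (g h))))) h) (g h)))))
Term 2: ((((t q) (\c.q)) (\d.(\h.((d h) h)))) (\g.(\e.(((\f.(\g.(\e.(f (g e))))) e) (g e)))))
Alpha-equivalence: compare structure up to binder renaming.
Result: True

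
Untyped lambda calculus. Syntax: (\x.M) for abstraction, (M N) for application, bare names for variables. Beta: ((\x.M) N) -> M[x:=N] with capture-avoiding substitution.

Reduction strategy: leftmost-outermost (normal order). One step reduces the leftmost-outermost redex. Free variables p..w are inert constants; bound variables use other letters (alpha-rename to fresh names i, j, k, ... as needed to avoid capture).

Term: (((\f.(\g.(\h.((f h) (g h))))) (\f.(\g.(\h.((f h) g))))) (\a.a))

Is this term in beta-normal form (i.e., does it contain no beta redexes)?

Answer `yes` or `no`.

Answer: no

Derivation:
Term: (((\f.(\g.(\h.((f h) (g h))))) (\f.(\g.(\h.((f h) g))))) (\a.a))
Found 1 beta redex(es).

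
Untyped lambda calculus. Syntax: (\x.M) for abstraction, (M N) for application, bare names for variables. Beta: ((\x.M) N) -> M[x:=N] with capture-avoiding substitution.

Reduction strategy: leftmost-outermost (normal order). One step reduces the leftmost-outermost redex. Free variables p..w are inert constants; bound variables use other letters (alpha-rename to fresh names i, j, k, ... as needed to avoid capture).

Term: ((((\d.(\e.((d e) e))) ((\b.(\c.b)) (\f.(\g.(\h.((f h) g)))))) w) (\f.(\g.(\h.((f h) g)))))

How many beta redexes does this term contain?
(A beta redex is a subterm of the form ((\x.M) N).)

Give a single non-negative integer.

Term: ((((\d.(\e.((d e) e))) ((\b.(\c.b)) (\f.(\g.(\h.((f h) g)))))) w) (\f.(\g.(\h.((f h) g)))))
  Redex: ((\d.(\e.((d e) e))) ((\b.(\c.b)) (\f.(\g.(\h.((f h) g))))))
  Redex: ((\b.(\c.b)) (\f.(\g.(\h.((f h) g)))))
Total redexes: 2

Answer: 2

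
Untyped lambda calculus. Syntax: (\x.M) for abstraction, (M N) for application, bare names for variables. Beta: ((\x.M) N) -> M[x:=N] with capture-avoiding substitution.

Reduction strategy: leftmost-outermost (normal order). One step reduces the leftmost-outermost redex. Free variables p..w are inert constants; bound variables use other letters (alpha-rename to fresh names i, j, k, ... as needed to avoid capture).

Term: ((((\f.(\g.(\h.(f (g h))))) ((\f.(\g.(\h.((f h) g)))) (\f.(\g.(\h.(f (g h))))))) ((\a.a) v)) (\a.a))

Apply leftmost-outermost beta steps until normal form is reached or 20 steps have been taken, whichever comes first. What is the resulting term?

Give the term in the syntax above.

Step 0: ((((\f.(\g.(\h.(f (g h))))) ((\f.(\g.(\h.((f h) g)))) (\f.(\g.(\h.(f (g h))))))) ((\a.a) v)) (\a.a))
Step 1: (((\g.(\h.(((\f.(\g.(\h.((f h) g)))) (\f.(\g.(\h.(f (g h)))))) (g h)))) ((\a.a) v)) (\a.a))
Step 2: ((\h.(((\f.(\g.(\h.((f h) g)))) (\f.(\g.(\h.(f (g h)))))) (((\a.a) v) h))) (\a.a))
Step 3: (((\f.(\g.(\h.((f h) g)))) (\f.(\g.(\h.(f (g h)))))) (((\a.a) v) (\a.a)))
Step 4: ((\g.(\h.(((\f.(\g.(\h.(f (g h))))) h) g))) (((\a.a) v) (\a.a)))
Step 5: (\h.(((\f.(\g.(\h.(f (g h))))) h) (((\a.a) v) (\a.a))))
Step 6: (\h.((\g.(\i.(h (g i)))) (((\a.a) v) (\a.a))))
Step 7: (\h.(\i.(h ((((\a.a) v) (\a.a)) i))))
Step 8: (\h.(\i.(h ((v (\a.a)) i))))

Answer: (\h.(\i.(h ((v (\a.a)) i))))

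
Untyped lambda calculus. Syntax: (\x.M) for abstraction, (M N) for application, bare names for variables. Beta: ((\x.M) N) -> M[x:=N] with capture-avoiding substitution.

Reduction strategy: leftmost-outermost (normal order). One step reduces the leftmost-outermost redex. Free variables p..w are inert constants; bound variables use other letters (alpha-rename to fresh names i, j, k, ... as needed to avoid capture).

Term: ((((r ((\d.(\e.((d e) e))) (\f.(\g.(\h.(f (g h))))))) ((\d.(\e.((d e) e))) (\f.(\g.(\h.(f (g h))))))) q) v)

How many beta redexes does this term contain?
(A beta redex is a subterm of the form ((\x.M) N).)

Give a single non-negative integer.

Term: ((((r ((\d.(\e.((d e) e))) (\f.(\g.(\h.(f (g h))))))) ((\d.(\e.((d e) e))) (\f.(\g.(\h.(f (g h))))))) q) v)
  Redex: ((\d.(\e.((d e) e))) (\f.(\g.(\h.(f (g h))))))
  Redex: ((\d.(\e.((d e) e))) (\f.(\g.(\h.(f (g h))))))
Total redexes: 2

Answer: 2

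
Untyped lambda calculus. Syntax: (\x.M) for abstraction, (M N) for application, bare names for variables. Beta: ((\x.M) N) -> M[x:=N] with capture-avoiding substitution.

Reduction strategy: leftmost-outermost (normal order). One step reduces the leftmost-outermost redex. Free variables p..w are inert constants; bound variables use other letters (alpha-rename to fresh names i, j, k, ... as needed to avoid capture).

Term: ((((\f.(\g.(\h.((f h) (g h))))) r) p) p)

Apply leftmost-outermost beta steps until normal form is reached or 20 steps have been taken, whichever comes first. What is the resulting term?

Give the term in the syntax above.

Step 0: ((((\f.(\g.(\h.((f h) (g h))))) r) p) p)
Step 1: (((\g.(\h.((r h) (g h)))) p) p)
Step 2: ((\h.((r h) (p h))) p)
Step 3: ((r p) (p p))

Answer: ((r p) (p p))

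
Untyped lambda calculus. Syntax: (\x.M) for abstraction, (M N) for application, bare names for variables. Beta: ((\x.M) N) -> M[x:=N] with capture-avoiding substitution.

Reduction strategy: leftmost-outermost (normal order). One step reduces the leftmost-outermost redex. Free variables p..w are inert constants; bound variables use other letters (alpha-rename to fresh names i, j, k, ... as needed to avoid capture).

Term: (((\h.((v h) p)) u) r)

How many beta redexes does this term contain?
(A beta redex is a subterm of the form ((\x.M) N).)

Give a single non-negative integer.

Answer: 1

Derivation:
Term: (((\h.((v h) p)) u) r)
  Redex: ((\h.((v h) p)) u)
Total redexes: 1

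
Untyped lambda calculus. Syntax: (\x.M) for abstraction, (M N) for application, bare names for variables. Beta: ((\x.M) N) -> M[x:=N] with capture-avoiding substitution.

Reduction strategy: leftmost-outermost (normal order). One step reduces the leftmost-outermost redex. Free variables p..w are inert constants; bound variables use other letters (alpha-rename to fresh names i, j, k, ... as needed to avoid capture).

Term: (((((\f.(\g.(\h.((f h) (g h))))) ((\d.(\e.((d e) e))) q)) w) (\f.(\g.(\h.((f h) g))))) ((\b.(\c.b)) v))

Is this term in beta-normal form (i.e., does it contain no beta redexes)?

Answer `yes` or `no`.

Term: (((((\f.(\g.(\h.((f h) (g h))))) ((\d.(\e.((d e) e))) q)) w) (\f.(\g.(\h.((f h) g))))) ((\b.(\c.b)) v))
Found 3 beta redex(es).

Answer: no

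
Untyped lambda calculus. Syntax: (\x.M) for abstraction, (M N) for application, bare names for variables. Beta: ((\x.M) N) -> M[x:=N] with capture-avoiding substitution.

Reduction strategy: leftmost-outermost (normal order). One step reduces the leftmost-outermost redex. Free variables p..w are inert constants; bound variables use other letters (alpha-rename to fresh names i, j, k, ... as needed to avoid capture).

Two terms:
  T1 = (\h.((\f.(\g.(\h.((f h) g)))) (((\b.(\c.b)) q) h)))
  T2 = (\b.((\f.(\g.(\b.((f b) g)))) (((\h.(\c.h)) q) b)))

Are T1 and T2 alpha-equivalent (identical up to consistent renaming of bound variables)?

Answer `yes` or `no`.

Term 1: (\h.((\f.(\g.(\h.((f h) g)))) (((\b.(\c.b)) q) h)))
Term 2: (\b.((\f.(\g.(\b.((f b) g)))) (((\h.(\c.h)) q) b)))
Alpha-equivalence: compare structure up to binder renaming.
Result: True

Answer: yes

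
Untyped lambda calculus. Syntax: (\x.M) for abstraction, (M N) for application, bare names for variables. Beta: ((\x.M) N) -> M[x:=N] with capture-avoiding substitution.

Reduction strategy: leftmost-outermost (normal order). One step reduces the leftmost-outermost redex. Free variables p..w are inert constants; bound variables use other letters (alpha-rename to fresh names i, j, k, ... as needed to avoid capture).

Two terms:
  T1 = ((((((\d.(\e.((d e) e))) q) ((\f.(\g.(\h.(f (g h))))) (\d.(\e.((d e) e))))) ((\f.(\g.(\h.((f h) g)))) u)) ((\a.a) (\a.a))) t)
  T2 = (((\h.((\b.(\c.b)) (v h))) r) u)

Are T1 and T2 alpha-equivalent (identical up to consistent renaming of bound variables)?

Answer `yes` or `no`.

Answer: no

Derivation:
Term 1: ((((((\d.(\e.((d e) e))) q) ((\f.(\g.(\h.(f (g h))))) (\d.(\e.((d e) e))))) ((\f.(\g.(\h.((f h) g)))) u)) ((\a.a) (\a.a))) t)
Term 2: (((\h.((\b.(\c.b)) (v h))) r) u)
Alpha-equivalence: compare structure up to binder renaming.
Result: False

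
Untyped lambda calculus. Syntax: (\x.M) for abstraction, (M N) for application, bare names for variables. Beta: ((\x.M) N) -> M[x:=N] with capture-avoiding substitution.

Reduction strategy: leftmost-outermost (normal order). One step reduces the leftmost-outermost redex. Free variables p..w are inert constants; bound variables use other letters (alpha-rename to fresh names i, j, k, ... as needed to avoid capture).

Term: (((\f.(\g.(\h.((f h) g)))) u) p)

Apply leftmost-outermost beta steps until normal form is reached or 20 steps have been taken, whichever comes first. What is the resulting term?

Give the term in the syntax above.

Step 0: (((\f.(\g.(\h.((f h) g)))) u) p)
Step 1: ((\g.(\h.((u h) g))) p)
Step 2: (\h.((u h) p))

Answer: (\h.((u h) p))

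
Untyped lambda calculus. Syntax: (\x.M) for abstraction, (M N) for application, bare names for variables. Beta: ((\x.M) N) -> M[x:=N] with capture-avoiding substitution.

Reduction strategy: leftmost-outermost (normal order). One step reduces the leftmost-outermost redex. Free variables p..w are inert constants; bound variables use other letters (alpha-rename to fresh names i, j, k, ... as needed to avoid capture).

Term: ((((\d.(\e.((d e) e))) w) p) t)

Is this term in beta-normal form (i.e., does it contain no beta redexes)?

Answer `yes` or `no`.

Term: ((((\d.(\e.((d e) e))) w) p) t)
Found 1 beta redex(es).

Answer: no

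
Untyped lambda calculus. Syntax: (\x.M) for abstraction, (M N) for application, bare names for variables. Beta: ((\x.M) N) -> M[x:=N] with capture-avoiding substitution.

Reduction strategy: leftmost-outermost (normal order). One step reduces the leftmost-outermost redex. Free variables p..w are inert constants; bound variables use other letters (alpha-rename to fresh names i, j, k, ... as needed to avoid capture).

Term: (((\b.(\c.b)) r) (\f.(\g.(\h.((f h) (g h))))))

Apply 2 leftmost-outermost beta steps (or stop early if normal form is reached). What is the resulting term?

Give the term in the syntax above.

Answer: r

Derivation:
Step 0: (((\b.(\c.b)) r) (\f.(\g.(\h.((f h) (g h))))))
Step 1: ((\c.r) (\f.(\g.(\h.((f h) (g h))))))
Step 2: r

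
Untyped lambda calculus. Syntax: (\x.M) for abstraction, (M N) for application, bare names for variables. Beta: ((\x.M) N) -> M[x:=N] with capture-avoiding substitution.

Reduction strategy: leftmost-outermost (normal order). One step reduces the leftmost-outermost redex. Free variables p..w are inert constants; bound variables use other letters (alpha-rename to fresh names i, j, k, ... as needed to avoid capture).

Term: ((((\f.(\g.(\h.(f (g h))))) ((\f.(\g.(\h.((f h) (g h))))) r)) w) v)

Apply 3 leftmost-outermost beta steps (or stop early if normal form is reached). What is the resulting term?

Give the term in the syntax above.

Step 0: ((((\f.(\g.(\h.(f (g h))))) ((\f.(\g.(\h.((f h) (g h))))) r)) w) v)
Step 1: (((\g.(\h.(((\f.(\g.(\h.((f h) (g h))))) r) (g h)))) w) v)
Step 2: ((\h.(((\f.(\g.(\h.((f h) (g h))))) r) (w h))) v)
Step 3: (((\f.(\g.(\h.((f h) (g h))))) r) (w v))

Answer: (((\f.(\g.(\h.((f h) (g h))))) r) (w v))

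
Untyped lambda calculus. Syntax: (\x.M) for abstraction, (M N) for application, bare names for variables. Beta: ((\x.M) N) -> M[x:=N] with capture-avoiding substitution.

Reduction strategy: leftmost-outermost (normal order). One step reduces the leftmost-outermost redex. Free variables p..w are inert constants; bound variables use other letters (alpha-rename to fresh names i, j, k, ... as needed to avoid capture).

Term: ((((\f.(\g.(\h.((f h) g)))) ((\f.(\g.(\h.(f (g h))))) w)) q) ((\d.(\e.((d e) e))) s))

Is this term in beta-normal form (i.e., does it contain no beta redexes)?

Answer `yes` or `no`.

Answer: no

Derivation:
Term: ((((\f.(\g.(\h.((f h) g)))) ((\f.(\g.(\h.(f (g h))))) w)) q) ((\d.(\e.((d e) e))) s))
Found 3 beta redex(es).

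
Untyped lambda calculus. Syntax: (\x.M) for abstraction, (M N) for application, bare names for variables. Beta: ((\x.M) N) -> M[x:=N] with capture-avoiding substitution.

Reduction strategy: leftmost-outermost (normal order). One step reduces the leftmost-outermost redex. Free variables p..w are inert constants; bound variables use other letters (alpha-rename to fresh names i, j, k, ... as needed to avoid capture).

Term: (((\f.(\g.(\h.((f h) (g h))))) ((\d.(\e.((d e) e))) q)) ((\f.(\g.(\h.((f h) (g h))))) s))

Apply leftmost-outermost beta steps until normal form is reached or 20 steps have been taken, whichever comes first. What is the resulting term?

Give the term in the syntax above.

Step 0: (((\f.(\g.(\h.((f h) (g h))))) ((\d.(\e.((d e) e))) q)) ((\f.(\g.(\h.((f h) (g h))))) s))
Step 1: ((\g.(\h.((((\d.(\e.((d e) e))) q) h) (g h)))) ((\f.(\g.(\h.((f h) (g h))))) s))
Step 2: (\h.((((\d.(\e.((d e) e))) q) h) (((\f.(\g.(\h.((f h) (g h))))) s) h)))
Step 3: (\h.(((\e.((q e) e)) h) (((\f.(\g.(\h.((f h) (g h))))) s) h)))
Step 4: (\h.(((q h) h) (((\f.(\g.(\h.((f h) (g h))))) s) h)))
Step 5: (\h.(((q h) h) ((\g.(\h.((s h) (g h)))) h)))
Step 6: (\h.(((q h) h) (\i.((s i) (h i)))))

Answer: (\h.(((q h) h) (\i.((s i) (h i)))))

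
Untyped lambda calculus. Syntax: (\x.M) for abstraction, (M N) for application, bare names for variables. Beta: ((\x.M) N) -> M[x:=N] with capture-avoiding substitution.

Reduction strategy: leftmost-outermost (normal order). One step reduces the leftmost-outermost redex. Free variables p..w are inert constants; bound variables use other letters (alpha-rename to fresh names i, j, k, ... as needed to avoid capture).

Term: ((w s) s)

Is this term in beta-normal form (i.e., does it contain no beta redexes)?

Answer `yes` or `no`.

Answer: yes

Derivation:
Term: ((w s) s)
No beta redexes found.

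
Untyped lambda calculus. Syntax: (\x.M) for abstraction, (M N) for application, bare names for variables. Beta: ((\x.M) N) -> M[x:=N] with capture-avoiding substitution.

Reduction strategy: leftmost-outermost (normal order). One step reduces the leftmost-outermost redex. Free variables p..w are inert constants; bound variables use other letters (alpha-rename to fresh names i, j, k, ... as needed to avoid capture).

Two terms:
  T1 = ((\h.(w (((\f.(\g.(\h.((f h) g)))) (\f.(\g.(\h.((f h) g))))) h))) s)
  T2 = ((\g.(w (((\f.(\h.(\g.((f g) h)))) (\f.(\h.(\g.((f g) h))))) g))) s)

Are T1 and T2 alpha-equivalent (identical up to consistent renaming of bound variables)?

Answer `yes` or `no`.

Answer: yes

Derivation:
Term 1: ((\h.(w (((\f.(\g.(\h.((f h) g)))) (\f.(\g.(\h.((f h) g))))) h))) s)
Term 2: ((\g.(w (((\f.(\h.(\g.((f g) h)))) (\f.(\h.(\g.((f g) h))))) g))) s)
Alpha-equivalence: compare structure up to binder renaming.
Result: True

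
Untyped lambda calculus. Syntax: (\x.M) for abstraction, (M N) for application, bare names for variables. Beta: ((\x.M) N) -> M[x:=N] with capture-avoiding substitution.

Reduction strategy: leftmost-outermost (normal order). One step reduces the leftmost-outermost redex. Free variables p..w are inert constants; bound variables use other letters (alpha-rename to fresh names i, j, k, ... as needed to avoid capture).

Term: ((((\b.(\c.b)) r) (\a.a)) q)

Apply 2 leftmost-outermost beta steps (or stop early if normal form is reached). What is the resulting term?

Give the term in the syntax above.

Answer: (r q)

Derivation:
Step 0: ((((\b.(\c.b)) r) (\a.a)) q)
Step 1: (((\c.r) (\a.a)) q)
Step 2: (r q)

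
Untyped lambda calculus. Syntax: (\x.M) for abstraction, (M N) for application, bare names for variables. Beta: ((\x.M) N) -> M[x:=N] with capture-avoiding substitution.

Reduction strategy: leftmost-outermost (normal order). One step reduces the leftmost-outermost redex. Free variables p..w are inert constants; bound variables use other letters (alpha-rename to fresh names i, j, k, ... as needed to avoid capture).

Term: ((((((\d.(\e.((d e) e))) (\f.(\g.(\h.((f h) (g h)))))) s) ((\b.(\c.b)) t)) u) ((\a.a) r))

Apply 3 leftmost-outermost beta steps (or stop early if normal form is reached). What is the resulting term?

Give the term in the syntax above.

Step 0: ((((((\d.(\e.((d e) e))) (\f.(\g.(\h.((f h) (g h)))))) s) ((\b.(\c.b)) t)) u) ((\a.a) r))
Step 1: (((((\e.(((\f.(\g.(\h.((f h) (g h))))) e) e)) s) ((\b.(\c.b)) t)) u) ((\a.a) r))
Step 2: ((((((\f.(\g.(\h.((f h) (g h))))) s) s) ((\b.(\c.b)) t)) u) ((\a.a) r))
Step 3: (((((\g.(\h.((s h) (g h)))) s) ((\b.(\c.b)) t)) u) ((\a.a) r))

Answer: (((((\g.(\h.((s h) (g h)))) s) ((\b.(\c.b)) t)) u) ((\a.a) r))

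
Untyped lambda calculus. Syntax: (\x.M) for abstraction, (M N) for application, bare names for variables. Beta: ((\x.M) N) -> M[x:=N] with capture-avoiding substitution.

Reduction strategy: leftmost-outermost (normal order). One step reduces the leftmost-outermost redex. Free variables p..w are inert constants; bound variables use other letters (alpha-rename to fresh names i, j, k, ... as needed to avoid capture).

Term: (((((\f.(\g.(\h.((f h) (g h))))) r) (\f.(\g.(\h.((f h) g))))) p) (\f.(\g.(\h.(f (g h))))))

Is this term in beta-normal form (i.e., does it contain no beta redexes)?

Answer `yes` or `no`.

Answer: no

Derivation:
Term: (((((\f.(\g.(\h.((f h) (g h))))) r) (\f.(\g.(\h.((f h) g))))) p) (\f.(\g.(\h.(f (g h))))))
Found 1 beta redex(es).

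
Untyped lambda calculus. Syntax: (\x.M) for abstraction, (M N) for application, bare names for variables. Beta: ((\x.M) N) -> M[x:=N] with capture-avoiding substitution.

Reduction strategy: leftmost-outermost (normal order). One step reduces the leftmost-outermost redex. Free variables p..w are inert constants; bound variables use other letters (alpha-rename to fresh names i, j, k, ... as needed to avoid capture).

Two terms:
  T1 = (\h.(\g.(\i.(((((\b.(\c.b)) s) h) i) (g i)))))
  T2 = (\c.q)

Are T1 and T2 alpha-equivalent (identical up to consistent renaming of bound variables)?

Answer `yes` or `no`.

Term 1: (\h.(\g.(\i.(((((\b.(\c.b)) s) h) i) (g i)))))
Term 2: (\c.q)
Alpha-equivalence: compare structure up to binder renaming.
Result: False

Answer: no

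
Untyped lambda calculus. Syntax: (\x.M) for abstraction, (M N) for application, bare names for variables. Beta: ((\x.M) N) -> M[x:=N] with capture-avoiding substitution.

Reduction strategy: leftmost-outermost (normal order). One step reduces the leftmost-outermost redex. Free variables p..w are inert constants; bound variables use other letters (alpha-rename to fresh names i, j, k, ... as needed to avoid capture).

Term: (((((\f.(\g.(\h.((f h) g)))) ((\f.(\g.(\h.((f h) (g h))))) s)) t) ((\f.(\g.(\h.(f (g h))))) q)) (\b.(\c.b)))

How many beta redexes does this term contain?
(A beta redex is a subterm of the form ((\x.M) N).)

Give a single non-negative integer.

Term: (((((\f.(\g.(\h.((f h) g)))) ((\f.(\g.(\h.((f h) (g h))))) s)) t) ((\f.(\g.(\h.(f (g h))))) q)) (\b.(\c.b)))
  Redex: ((\f.(\g.(\h.((f h) g)))) ((\f.(\g.(\h.((f h) (g h))))) s))
  Redex: ((\f.(\g.(\h.((f h) (g h))))) s)
  Redex: ((\f.(\g.(\h.(f (g h))))) q)
Total redexes: 3

Answer: 3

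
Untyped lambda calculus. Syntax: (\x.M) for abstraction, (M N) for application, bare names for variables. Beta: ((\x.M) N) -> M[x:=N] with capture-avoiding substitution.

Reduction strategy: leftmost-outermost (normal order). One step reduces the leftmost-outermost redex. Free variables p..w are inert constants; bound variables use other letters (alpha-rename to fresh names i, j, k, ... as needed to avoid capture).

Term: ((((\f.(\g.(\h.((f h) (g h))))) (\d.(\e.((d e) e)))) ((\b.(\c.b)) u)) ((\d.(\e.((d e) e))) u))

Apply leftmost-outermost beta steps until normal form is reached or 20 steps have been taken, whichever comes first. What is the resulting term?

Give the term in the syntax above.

Answer: (((u u) u) u)

Derivation:
Step 0: ((((\f.(\g.(\h.((f h) (g h))))) (\d.(\e.((d e) e)))) ((\b.(\c.b)) u)) ((\d.(\e.((d e) e))) u))
Step 1: (((\g.(\h.(((\d.(\e.((d e) e))) h) (g h)))) ((\b.(\c.b)) u)) ((\d.(\e.((d e) e))) u))
Step 2: ((\h.(((\d.(\e.((d e) e))) h) (((\b.(\c.b)) u) h))) ((\d.(\e.((d e) e))) u))
Step 3: (((\d.(\e.((d e) e))) ((\d.(\e.((d e) e))) u)) (((\b.(\c.b)) u) ((\d.(\e.((d e) e))) u)))
Step 4: ((\e.((((\d.(\e.((d e) e))) u) e) e)) (((\b.(\c.b)) u) ((\d.(\e.((d e) e))) u)))
Step 5: ((((\d.(\e.((d e) e))) u) (((\b.(\c.b)) u) ((\d.(\e.((d e) e))) u))) (((\b.(\c.b)) u) ((\d.(\e.((d e) e))) u)))
Step 6: (((\e.((u e) e)) (((\b.(\c.b)) u) ((\d.(\e.((d e) e))) u))) (((\b.(\c.b)) u) ((\d.(\e.((d e) e))) u)))
Step 7: (((u (((\b.(\c.b)) u) ((\d.(\e.((d e) e))) u))) (((\b.(\c.b)) u) ((\d.(\e.((d e) e))) u))) (((\b.(\c.b)) u) ((\d.(\e.((d e) e))) u)))
Step 8: (((u ((\c.u) ((\d.(\e.((d e) e))) u))) (((\b.(\c.b)) u) ((\d.(\e.((d e) e))) u))) (((\b.(\c.b)) u) ((\d.(\e.((d e) e))) u)))
Step 9: (((u u) (((\b.(\c.b)) u) ((\d.(\e.((d e) e))) u))) (((\b.(\c.b)) u) ((\d.(\e.((d e) e))) u)))
Step 10: (((u u) ((\c.u) ((\d.(\e.((d e) e))) u))) (((\b.(\c.b)) u) ((\d.(\e.((d e) e))) u)))
Step 11: (((u u) u) (((\b.(\c.b)) u) ((\d.(\e.((d e) e))) u)))
Step 12: (((u u) u) ((\c.u) ((\d.(\e.((d e) e))) u)))
Step 13: (((u u) u) u)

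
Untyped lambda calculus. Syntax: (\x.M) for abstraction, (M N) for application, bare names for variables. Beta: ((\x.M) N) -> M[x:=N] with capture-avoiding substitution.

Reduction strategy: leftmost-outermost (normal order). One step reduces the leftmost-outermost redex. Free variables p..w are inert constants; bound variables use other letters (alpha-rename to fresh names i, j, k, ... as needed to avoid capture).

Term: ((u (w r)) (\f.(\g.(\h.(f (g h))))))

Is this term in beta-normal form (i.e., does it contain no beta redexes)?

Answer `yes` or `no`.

Answer: yes

Derivation:
Term: ((u (w r)) (\f.(\g.(\h.(f (g h))))))
No beta redexes found.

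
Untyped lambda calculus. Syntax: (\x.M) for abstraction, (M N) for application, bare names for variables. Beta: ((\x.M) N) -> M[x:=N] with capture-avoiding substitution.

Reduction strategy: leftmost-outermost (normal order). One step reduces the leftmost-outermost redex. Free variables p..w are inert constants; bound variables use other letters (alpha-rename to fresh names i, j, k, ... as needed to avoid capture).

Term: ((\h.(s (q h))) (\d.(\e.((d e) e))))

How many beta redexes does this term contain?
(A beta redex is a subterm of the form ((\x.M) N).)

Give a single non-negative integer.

Term: ((\h.(s (q h))) (\d.(\e.((d e) e))))
  Redex: ((\h.(s (q h))) (\d.(\e.((d e) e))))
Total redexes: 1

Answer: 1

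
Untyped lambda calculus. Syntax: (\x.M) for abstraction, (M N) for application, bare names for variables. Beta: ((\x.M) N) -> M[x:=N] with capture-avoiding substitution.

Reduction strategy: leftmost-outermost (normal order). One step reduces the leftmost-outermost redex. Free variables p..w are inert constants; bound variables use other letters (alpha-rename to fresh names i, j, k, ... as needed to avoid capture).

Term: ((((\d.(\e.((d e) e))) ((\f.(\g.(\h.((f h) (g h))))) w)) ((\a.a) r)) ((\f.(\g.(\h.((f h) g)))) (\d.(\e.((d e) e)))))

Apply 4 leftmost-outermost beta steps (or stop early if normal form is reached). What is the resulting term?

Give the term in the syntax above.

Step 0: ((((\d.(\e.((d e) e))) ((\f.(\g.(\h.((f h) (g h))))) w)) ((\a.a) r)) ((\f.(\g.(\h.((f h) g)))) (\d.(\e.((d e) e)))))
Step 1: (((\e.((((\f.(\g.(\h.((f h) (g h))))) w) e) e)) ((\a.a) r)) ((\f.(\g.(\h.((f h) g)))) (\d.(\e.((d e) e)))))
Step 2: (((((\f.(\g.(\h.((f h) (g h))))) w) ((\a.a) r)) ((\a.a) r)) ((\f.(\g.(\h.((f h) g)))) (\d.(\e.((d e) e)))))
Step 3: ((((\g.(\h.((w h) (g h)))) ((\a.a) r)) ((\a.a) r)) ((\f.(\g.(\h.((f h) g)))) (\d.(\e.((d e) e)))))
Step 4: (((\h.((w h) (((\a.a) r) h))) ((\a.a) r)) ((\f.(\g.(\h.((f h) g)))) (\d.(\e.((d e) e)))))

Answer: (((\h.((w h) (((\a.a) r) h))) ((\a.a) r)) ((\f.(\g.(\h.((f h) g)))) (\d.(\e.((d e) e)))))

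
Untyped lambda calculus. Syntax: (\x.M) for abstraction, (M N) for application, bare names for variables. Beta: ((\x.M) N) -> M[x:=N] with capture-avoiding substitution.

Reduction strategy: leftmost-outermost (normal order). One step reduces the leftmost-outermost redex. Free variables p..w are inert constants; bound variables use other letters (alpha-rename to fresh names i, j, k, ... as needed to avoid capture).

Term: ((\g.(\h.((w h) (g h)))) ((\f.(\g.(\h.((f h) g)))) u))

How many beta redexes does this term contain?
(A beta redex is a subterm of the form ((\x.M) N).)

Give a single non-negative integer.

Answer: 2

Derivation:
Term: ((\g.(\h.((w h) (g h)))) ((\f.(\g.(\h.((f h) g)))) u))
  Redex: ((\g.(\h.((w h) (g h)))) ((\f.(\g.(\h.((f h) g)))) u))
  Redex: ((\f.(\g.(\h.((f h) g)))) u)
Total redexes: 2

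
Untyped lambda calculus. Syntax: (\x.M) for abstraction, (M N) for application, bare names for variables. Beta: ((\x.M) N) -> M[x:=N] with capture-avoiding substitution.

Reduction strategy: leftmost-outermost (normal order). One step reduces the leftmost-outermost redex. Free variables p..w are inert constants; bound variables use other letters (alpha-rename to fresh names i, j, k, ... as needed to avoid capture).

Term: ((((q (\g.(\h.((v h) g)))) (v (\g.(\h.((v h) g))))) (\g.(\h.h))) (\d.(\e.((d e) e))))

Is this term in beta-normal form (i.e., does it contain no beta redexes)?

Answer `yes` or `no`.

Term: ((((q (\g.(\h.((v h) g)))) (v (\g.(\h.((v h) g))))) (\g.(\h.h))) (\d.(\e.((d e) e))))
No beta redexes found.

Answer: yes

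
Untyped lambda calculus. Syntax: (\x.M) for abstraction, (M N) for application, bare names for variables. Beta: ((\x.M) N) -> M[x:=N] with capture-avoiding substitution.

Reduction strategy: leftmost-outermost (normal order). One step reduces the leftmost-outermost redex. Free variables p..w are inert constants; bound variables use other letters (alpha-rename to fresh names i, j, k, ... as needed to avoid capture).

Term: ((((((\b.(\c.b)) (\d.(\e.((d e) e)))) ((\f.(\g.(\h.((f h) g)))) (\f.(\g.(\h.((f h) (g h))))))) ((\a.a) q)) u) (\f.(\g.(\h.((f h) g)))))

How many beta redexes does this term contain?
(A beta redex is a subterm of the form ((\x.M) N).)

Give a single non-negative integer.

Term: ((((((\b.(\c.b)) (\d.(\e.((d e) e)))) ((\f.(\g.(\h.((f h) g)))) (\f.(\g.(\h.((f h) (g h))))))) ((\a.a) q)) u) (\f.(\g.(\h.((f h) g)))))
  Redex: ((\b.(\c.b)) (\d.(\e.((d e) e))))
  Redex: ((\f.(\g.(\h.((f h) g)))) (\f.(\g.(\h.((f h) (g h))))))
  Redex: ((\a.a) q)
Total redexes: 3

Answer: 3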